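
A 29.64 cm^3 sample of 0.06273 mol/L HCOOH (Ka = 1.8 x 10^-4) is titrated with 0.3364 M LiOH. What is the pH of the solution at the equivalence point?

n(HCOOH) = 0.06273 x 0.02964 = 0.001859 mol; V(LiOH) at equivalence = 0.001859/0.3364 = 0.005527 L.
At equivalence all the acid is converted to HCOO-; total volume = 0.02964 + 0.005527 = 0.03517 L, so [HCOO-] = 0.001859/0.03517 = 0.05287 M.
Kb = Kw/Ka = 1.0e-14 / 1.8 x 10^-4 = 5.56e-11.
[OH^-] = sqrt(Kb x [HCOO-]) = sqrt(5.56e-11 x 0.05287) = 1.71e-6 M.
pOH = 5.77, so pH = 14.00 - 5.77 = 8.23.

8.23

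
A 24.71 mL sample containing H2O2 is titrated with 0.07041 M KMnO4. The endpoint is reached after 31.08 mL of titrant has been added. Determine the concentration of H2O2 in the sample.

0.221 M

n(KMnO4) = 0.07041 x 0.03108 = 0.002188 mol.
From the balanced equation, 2 mol KMnO4 reacts with 5 mol H2O2, so n(H2O2) = 0.002188 x 5/2 = 0.005471 mol.
[H2O2] = 0.005471 / 0.02471 L = 0.221 M.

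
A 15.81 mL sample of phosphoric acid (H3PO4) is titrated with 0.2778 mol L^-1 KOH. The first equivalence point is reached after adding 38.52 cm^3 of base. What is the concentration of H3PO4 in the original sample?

n(KOH) = 0.2778 x 0.03852 = 0.01070 mol.
At the first equivalence point, 1 mol OH^- react per mol H3PO4, so n(H3PO4) = 0.01070 / 1 = 0.01070 mol.
[H3PO4] = 0.01070 / 0.01581 L = 0.677 M.

0.677 M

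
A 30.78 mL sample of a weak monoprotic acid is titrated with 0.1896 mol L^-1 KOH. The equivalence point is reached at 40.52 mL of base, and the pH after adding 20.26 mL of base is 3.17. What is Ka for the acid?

6.8 x 10^-4

20.26 mL is half of the equivalence volume, so this is the half-equivalence point where [HA] = [A^-].
At half-equivalence pH = pKa, so pKa = 3.17.
Ka = 10^(-3.17) = 6.8 x 10^-4.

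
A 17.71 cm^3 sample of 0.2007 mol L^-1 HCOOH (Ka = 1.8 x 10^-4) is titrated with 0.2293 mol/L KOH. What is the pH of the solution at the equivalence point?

n(HCOOH) = 0.2007 x 0.01771 = 0.003554 mol; V(KOH) at equivalence = 0.003554/0.2293 = 0.01550 L.
At equivalence all the acid is converted to HCOO-; total volume = 0.01771 + 0.01550 = 0.03321 L, so [HCOO-] = 0.003554/0.03321 = 0.1070 M.
Kb = Kw/Ka = 1.0e-14 / 1.8 x 10^-4 = 5.56e-11.
[OH^-] = sqrt(Kb x [HCOO-]) = sqrt(5.56e-11 x 0.1070) = 2.44e-6 M.
pOH = 5.61, so pH = 14.00 - 5.61 = 8.39.

8.39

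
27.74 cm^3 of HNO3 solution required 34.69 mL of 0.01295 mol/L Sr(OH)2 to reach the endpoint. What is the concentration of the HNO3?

n(Sr(OH)2) delivered = 0.01295 x 0.03469 = 0.0004492 mol.
The reaction is 2 HNO3 + 1 Sr(OH)2, so n(HNO3) = 0.0004492 x 2/1 = 0.0008985 mol.
[HNO3] = 0.0008985 mol / 0.02774 L = 0.0324 M.

0.0324 M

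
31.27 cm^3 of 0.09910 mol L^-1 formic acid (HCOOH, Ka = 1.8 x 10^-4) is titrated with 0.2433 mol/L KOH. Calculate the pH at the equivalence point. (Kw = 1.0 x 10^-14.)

n(HCOOH) = 0.09910 x 0.03127 = 0.003099 mol; V(KOH) at equivalence = 0.003099/0.2433 = 0.01274 L.
At equivalence all the acid is converted to HCOO-; total volume = 0.03127 + 0.01274 = 0.04401 L, so [HCOO-] = 0.003099/0.04401 = 0.07042 M.
Kb = Kw/Ka = 1.0e-14 / 1.8 x 10^-4 = 5.56e-11.
[OH^-] = sqrt(Kb x [HCOO-]) = sqrt(5.56e-11 x 0.07042) = 1.98e-6 M.
pOH = 5.70, so pH = 14.00 - 5.70 = 8.30.

8.30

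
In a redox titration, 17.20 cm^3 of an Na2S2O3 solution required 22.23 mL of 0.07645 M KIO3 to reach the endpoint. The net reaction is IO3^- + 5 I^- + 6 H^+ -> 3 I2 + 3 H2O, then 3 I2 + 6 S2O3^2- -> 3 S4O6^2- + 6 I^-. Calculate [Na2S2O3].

n(KIO3) = 0.07645 x 0.02223 = 0.001699 mol.
From the balanced equation, 1 mol KIO3 reacts with 6 mol Na2S2O3, so n(Na2S2O3) = 0.001699 x 6/1 = 0.01020 mol.
[Na2S2O3] = 0.01020 / 0.01720 L = 0.593 M.

0.593 M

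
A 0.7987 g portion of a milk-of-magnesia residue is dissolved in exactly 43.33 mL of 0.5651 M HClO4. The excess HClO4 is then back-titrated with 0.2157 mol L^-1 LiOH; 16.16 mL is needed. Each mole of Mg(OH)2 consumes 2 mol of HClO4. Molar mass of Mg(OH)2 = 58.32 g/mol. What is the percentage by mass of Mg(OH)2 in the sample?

76.7%

Total n(HClO4) added = 0.5651 x 0.04333 = 0.02449 mol.
n(LiOH) used = 0.2157 x 0.01616 = 0.003486 mol, which equals the excess n(HClO4).
So n(HClO4) consumed by the sample = 0.02449 - 0.003486 = 0.02100 mol.
n(Mg(OH)2) = 0.02100 / 2 = 0.01050 mol.
mass Mg(OH)2 = 0.01050 x 58.32 = 0.6124 g, so %Mg(OH)2 = 0.6124/0.7987 x 100 = 76.7%.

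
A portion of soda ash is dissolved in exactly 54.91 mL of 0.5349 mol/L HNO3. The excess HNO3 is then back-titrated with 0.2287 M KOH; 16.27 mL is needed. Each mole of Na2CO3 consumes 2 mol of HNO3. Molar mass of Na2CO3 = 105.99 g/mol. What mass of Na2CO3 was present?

Total n(HNO3) added = 0.5349 x 0.05491 = 0.02937 mol.
n(KOH) used = 0.2287 x 0.01627 = 0.003721 mol, which equals the excess n(HNO3).
So n(HNO3) consumed by the sample = 0.02937 - 0.003721 = 0.02565 mol.
n(Na2CO3) = 0.02565 / 2 = 0.01283 mol.
mass = 0.01283 mol x 105.99 g/mol = 1.36 g.

1.36 g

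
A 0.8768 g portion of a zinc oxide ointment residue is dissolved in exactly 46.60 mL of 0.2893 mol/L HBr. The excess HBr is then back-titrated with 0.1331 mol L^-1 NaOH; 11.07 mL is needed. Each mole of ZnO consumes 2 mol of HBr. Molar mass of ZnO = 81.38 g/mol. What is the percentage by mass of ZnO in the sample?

Total n(HBr) added = 0.2893 x 0.04660 = 0.01348 mol.
n(NaOH) used = 0.1331 x 0.01107 = 0.001473 mol, which equals the excess n(HBr).
So n(HBr) consumed by the sample = 0.01348 - 0.001473 = 0.01201 mol.
n(ZnO) = 0.01201 / 2 = 0.006004 mol.
mass ZnO = 0.006004 x 81.38 = 0.4886 g, so %ZnO = 0.4886/0.8768 x 100 = 55.7%.

55.7%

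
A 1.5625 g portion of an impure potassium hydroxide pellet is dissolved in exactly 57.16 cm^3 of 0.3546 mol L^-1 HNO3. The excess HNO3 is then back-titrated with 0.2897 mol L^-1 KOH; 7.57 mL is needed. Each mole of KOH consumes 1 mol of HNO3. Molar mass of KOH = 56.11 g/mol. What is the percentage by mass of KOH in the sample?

64.9%

Total n(HNO3) added = 0.3546 x 0.05716 = 0.02027 mol.
n(KOH) used = 0.2897 x 0.007570 = 0.002193 mol, which equals the excess n(HNO3).
So n(HNO3) consumed by the sample = 0.02027 - 0.002193 = 0.01808 mol.
n(KOH) = 0.01808 / 1 = 0.01808 mol.
mass KOH = 0.01808 x 56.11 = 1.014 g, so %KOH = 1.014/1.5625 x 100 = 64.9%.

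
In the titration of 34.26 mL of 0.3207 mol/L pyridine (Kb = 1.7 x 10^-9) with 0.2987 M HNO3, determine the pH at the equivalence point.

3.02

n(C5H5N) = 0.3207 x 0.03426 = 0.01099 mol; V(HNO3) at equivalence = 0.01099/0.2987 = 0.03678 L.
At equivalence the base is fully converted to C5H5NH+; total volume = 0.07104 L, so [C5H5NH+] = 0.01099/0.07104 = 0.1547 M.
Ka(C5H5NH+) = Kw/Kb = 1.0e-14 / 1.7 x 10^-9 = 5.88e-6.
[H^+] = sqrt(Ka x [C5H5NH+]) = sqrt(5.88e-6 x 0.1547) = 0.000954 M.
pH = -log(0.000954) = 3.02.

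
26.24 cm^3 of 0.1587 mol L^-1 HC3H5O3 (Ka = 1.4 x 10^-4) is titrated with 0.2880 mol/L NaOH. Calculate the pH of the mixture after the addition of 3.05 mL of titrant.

3.28

Initial n(HC3H5O3) = 0.1587 x 0.02624 = 0.004164 mol.
n(NaOH) added = 0.2880 x 0.003050 = 0.0008784 mol, converting that many moles of HC3H5O3 to C3H5O3-.
Remaining n(HC3H5O3) = 0.003286 mol; n(C3H5O3-) = 0.0008784 mol.
By Henderson-Hasselbalch, pH = pKa + log([A^-]/[HA]) = 3.85 + log(0.0008784/0.003286) = 3.85 + (-0.57) = 3.28.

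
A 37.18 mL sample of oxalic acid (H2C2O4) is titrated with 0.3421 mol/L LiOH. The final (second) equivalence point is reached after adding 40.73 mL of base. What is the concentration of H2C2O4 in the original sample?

0.187 M

n(LiOH) = 0.3421 x 0.04073 = 0.01393 mol.
At the final (second) equivalence point, 2 mol OH^- react per mol H2C2O4, so n(H2C2O4) = 0.01393 / 2 = 0.006967 mol.
[H2C2O4] = 0.006967 / 0.03718 L = 0.187 M.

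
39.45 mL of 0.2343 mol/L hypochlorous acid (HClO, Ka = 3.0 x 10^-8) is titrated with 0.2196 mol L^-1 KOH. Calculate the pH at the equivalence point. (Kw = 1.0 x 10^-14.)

n(HClO) = 0.2343 x 0.03945 = 0.009243 mol; V(KOH) at equivalence = 0.009243/0.2196 = 0.04209 L.
At equivalence all the acid is converted to ClO-; total volume = 0.03945 + 0.04209 = 0.08154 L, so [ClO-] = 0.009243/0.08154 = 0.1134 M.
Kb = Kw/Ka = 1.0e-14 / 3.0 x 10^-8 = 3.33e-7.
[OH^-] = sqrt(Kb x [ClO-]) = sqrt(3.33e-7 x 0.1134) = 0.000194 M.
pOH = 3.71, so pH = 14.00 - 3.71 = 10.29.

10.29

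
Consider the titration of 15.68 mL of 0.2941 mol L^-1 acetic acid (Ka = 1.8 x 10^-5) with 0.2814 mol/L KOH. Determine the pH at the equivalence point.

8.95

n(CH3COOH) = 0.2941 x 0.01568 = 0.004611 mol; V(KOH) at equivalence = 0.004611/0.2814 = 0.01639 L.
At equivalence all the acid is converted to CH3COO-; total volume = 0.01568 + 0.01639 = 0.03207 L, so [CH3COO-] = 0.004611/0.03207 = 0.1438 M.
Kb = Kw/Ka = 1.0e-14 / 1.8 x 10^-5 = 5.56e-10.
[OH^-] = sqrt(Kb x [CH3COO-]) = sqrt(5.56e-10 x 0.1438) = 8.94e-6 M.
pOH = 5.05, so pH = 14.00 - 5.05 = 8.95.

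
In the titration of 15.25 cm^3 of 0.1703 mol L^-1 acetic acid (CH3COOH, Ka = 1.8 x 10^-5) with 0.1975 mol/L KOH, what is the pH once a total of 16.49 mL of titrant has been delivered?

n(acid) = 0.1703 x 0.01525 = 0.002597 mol; n(KOH) added = 0.1975 x 0.01649 = 0.003257 mol.
Base is in excess by 0.003257 - 0.002597 = 0.0006597 mol in a total volume of 0.03174 L.
[OH^-] = 0.0006597/0.03174 = 0.02078 M, so pOH = 1.68 and pH = 14.00 - 1.68 = 12.32.

12.32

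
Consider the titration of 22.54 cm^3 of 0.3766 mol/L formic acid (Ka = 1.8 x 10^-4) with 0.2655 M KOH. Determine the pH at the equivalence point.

8.47

n(HCOOH) = 0.3766 x 0.02254 = 0.008489 mol; V(KOH) at equivalence = 0.008489/0.2655 = 0.03197 L.
At equivalence all the acid is converted to HCOO-; total volume = 0.02254 + 0.03197 = 0.05451 L, so [HCOO-] = 0.008489/0.05451 = 0.1557 M.
Kb = Kw/Ka = 1.0e-14 / 1.8 x 10^-4 = 5.56e-11.
[OH^-] = sqrt(Kb x [HCOO-]) = sqrt(5.56e-11 x 0.1557) = 2.94e-6 M.
pOH = 5.53, so pH = 14.00 - 5.53 = 8.47.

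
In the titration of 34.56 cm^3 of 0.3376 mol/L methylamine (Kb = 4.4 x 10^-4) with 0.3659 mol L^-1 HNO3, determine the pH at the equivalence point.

5.70

n(CH3NH2) = 0.3376 x 0.03456 = 0.01167 mol; V(HNO3) at equivalence = 0.01167/0.3659 = 0.03189 L.
At equivalence the base is fully converted to CH3NH3+; total volume = 0.06645 L, so [CH3NH3+] = 0.01167/0.06645 = 0.1756 M.
Ka(CH3NH3+) = Kw/Kb = 1.0e-14 / 4.4 x 10^-4 = 2.27e-11.
[H^+] = sqrt(Ka x [CH3NH3+]) = sqrt(2.27e-11 x 0.1756) = 2.00e-6 M.
pH = -log(2.00e-6) = 5.70.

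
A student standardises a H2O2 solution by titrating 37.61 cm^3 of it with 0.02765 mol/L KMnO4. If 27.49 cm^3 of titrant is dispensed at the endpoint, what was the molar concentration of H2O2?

n(KMnO4) = 0.02765 x 0.02749 = 0.0007601 mol.
From the balanced equation, 2 mol KMnO4 reacts with 5 mol H2O2, so n(H2O2) = 0.0007601 x 5/2 = 0.001900 mol.
[H2O2] = 0.001900 / 0.03761 L = 0.0505 M.

0.0505 M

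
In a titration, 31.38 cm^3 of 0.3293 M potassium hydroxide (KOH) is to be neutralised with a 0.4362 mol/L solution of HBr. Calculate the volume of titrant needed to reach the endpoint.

n(KOH) = 0.3293 mol/L x 0.03138 L = 0.01033 mol.
At equivalence n(HBr) = n(KOH) = 0.01033 mol.
V(HBr) = 0.01033 / 0.4362 = 0.02369 L = 23.7 mL.

23.7 mL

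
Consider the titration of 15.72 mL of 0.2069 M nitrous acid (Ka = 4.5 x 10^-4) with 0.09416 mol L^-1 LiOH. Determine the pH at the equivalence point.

8.08

n(HNO2) = 0.2069 x 0.01572 = 0.003252 mol; V(LiOH) at equivalence = 0.003252/0.09416 = 0.03454 L.
At equivalence all the acid is converted to NO2-; total volume = 0.01572 + 0.03454 = 0.05026 L, so [NO2-] = 0.003252/0.05026 = 0.06471 M.
Kb = Kw/Ka = 1.0e-14 / 4.5 x 10^-4 = 2.22e-11.
[OH^-] = sqrt(Kb x [NO2-]) = sqrt(2.22e-11 x 0.06471) = 1.20e-6 M.
pOH = 5.92, so pH = 14.00 - 5.92 = 8.08.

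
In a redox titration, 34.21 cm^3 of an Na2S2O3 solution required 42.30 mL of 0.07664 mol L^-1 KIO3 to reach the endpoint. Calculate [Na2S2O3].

n(KIO3) = 0.07664 x 0.04230 = 0.003242 mol.
From the balanced equation, 1 mol KIO3 reacts with 6 mol Na2S2O3, so n(Na2S2O3) = 0.003242 x 6/1 = 0.01945 mol.
[Na2S2O3] = 0.01945 / 0.03421 L = 0.569 M.

0.569 M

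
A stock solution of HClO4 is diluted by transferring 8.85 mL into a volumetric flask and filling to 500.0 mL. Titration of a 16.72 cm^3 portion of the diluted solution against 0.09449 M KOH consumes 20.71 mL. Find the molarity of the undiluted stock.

6.61 M

n(KOH) = 0.09449 x 0.02071 = 0.001957 mol.
n(HClO4) in the aliquot = 0.001957 mol.
[diluted HClO4] = 0.001957 / 0.01672 = 0.1170 M.
Dilution factor = 500.0/8.850 = 56.50, so [stock] = 0.1170 x 56.50 = 6.61 M.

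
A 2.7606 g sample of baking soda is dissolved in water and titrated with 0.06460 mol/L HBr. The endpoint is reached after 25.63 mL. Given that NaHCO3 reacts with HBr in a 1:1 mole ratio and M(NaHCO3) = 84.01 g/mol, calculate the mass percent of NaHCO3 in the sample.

n(HBr) = 0.06460 x 0.02563 = 0.001656 mol.
n(NaHCO3) = 0.001656 / 1 = 0.001656 mol.
mass of NaHCO3 = 0.001656 x 84.01 = 0.1391 g.
% purity = 0.1391 / 2.7606 x 100 = 5.04%.

5.04%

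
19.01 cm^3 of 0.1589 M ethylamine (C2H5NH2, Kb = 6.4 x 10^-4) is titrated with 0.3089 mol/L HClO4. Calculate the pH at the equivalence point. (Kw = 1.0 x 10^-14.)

5.89

n(C2H5NH2) = 0.1589 x 0.01901 = 0.003021 mol; V(HClO4) at equivalence = 0.003021/0.3089 = 0.009779 L.
At equivalence the base is fully converted to C2H5NH3+; total volume = 0.02879 L, so [C2H5NH3+] = 0.003021/0.02879 = 0.1049 M.
Ka(C2H5NH3+) = Kw/Kb = 1.0e-14 / 6.4 x 10^-4 = 1.56e-11.
[H^+] = sqrt(Ka x [C2H5NH3+]) = sqrt(1.56e-11 x 0.1049) = 1.28e-6 M.
pH = -log(1.28e-6) = 5.89.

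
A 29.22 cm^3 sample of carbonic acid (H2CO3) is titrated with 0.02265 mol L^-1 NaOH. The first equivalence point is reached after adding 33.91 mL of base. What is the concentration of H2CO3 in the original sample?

n(NaOH) = 0.02265 x 0.03391 = 0.0007681 mol.
At the first equivalence point, 1 mol OH^- react per mol H2CO3, so n(H2CO3) = 0.0007681 / 1 = 0.0007681 mol.
[H2CO3] = 0.0007681 / 0.02922 L = 0.0263 M.

0.0263 M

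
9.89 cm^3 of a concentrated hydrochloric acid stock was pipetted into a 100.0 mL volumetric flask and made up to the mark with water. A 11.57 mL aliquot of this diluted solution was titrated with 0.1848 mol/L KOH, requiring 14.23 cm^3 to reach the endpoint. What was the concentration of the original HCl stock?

n(KOH) = 0.1848 x 0.01423 = 0.002630 mol.
n(HCl) in the aliquot = 0.002630 mol.
[diluted HCl] = 0.002630 / 0.01157 = 0.2273 M.
Dilution factor = 100.0/9.890 = 10.11, so [stock] = 0.2273 x 10.11 = 2.30 M.

2.30 M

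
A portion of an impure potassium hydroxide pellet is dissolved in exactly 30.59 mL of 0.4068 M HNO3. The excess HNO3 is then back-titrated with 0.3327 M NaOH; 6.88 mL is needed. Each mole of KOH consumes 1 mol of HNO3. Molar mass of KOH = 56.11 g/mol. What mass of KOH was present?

0.570 g

Total n(HNO3) added = 0.4068 x 0.03059 = 0.01244 mol.
n(NaOH) used = 0.3327 x 0.006880 = 0.002289 mol, which equals the excess n(HNO3).
So n(HNO3) consumed by the sample = 0.01244 - 0.002289 = 0.01016 mol.
n(KOH) = 0.01016 / 1 = 0.01016 mol.
mass = 0.01016 mol x 56.11 g/mol = 0.570 g.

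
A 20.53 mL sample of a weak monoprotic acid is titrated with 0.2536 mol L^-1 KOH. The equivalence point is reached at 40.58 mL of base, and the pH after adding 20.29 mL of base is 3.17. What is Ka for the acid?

6.8 x 10^-4

20.29 mL is half of the equivalence volume, so this is the half-equivalence point where [HA] = [A^-].
At half-equivalence pH = pKa, so pKa = 3.17.
Ka = 10^(-3.17) = 6.8 x 10^-4.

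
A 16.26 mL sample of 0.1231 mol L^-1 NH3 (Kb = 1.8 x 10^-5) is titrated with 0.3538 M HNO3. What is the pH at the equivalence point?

n(NH3) = 0.1231 x 0.01626 = 0.002002 mol; V(HNO3) at equivalence = 0.002002/0.3538 = 0.005657 L.
At equivalence the base is fully converted to NH4+; total volume = 0.02192 L, so [NH4+] = 0.002002/0.02192 = 0.09132 M.
Ka(NH4+) = Kw/Kb = 1.0e-14 / 1.8 x 10^-5 = 5.56e-10.
[H^+] = sqrt(Ka x [NH4+]) = sqrt(5.56e-10 x 0.09132) = 7.12e-6 M.
pH = -log(7.12e-6) = 5.15.

5.15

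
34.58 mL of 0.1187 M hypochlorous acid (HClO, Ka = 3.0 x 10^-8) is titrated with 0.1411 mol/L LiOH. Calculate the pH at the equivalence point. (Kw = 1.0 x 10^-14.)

10.17

n(HClO) = 0.1187 x 0.03458 = 0.004105 mol; V(LiOH) at equivalence = 0.004105/0.1411 = 0.02909 L.
At equivalence all the acid is converted to ClO-; total volume = 0.03458 + 0.02909 = 0.06367 L, so [ClO-] = 0.004105/0.06367 = 0.06447 M.
Kb = Kw/Ka = 1.0e-14 / 3.0 x 10^-8 = 3.33e-7.
[OH^-] = sqrt(Kb x [ClO-]) = sqrt(3.33e-7 x 0.06447) = 0.000147 M.
pOH = 3.83, so pH = 14.00 - 3.83 = 10.17.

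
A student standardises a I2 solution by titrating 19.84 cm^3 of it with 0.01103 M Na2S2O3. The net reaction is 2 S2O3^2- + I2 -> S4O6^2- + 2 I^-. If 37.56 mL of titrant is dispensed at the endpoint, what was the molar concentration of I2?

0.0104 M

n(Na2S2O3) = 0.01103 x 0.03756 = 0.0004143 mol.
From the balanced equation, 2 mol Na2S2O3 reacts with 1 mol I2, so n(I2) = 0.0004143 x 1/2 = 0.0002071 mol.
[I2] = 0.0002071 / 0.01984 L = 0.0104 M.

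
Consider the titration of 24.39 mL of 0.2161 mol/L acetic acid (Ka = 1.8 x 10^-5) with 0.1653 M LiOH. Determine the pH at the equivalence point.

n(CH3COOH) = 0.2161 x 0.02439 = 0.005271 mol; V(LiOH) at equivalence = 0.005271/0.1653 = 0.03189 L.
At equivalence all the acid is converted to CH3COO-; total volume = 0.02439 + 0.03189 = 0.05628 L, so [CH3COO-] = 0.005271/0.05628 = 0.09366 M.
Kb = Kw/Ka = 1.0e-14 / 1.8 x 10^-5 = 5.56e-10.
[OH^-] = sqrt(Kb x [CH3COO-]) = sqrt(5.56e-10 x 0.09366) = 7.21e-6 M.
pOH = 5.14, so pH = 14.00 - 5.14 = 8.86.

8.86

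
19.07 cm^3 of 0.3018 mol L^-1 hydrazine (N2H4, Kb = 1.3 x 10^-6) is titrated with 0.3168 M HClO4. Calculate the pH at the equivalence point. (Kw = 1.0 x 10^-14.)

n(N2H4) = 0.3018 x 0.01907 = 0.005755 mol; V(HClO4) at equivalence = 0.005755/0.3168 = 0.01817 L.
At equivalence the base is fully converted to N2H5+; total volume = 0.03724 L, so [N2H5+] = 0.005755/0.03724 = 0.1546 M.
Ka(N2H5+) = Kw/Kb = 1.0e-14 / 1.3 x 10^-6 = 7.69e-9.
[H^+] = sqrt(Ka x [N2H5+]) = sqrt(7.69e-9 x 0.1546) = 3.45e-5 M.
pH = -log(3.45e-5) = 4.46.

4.46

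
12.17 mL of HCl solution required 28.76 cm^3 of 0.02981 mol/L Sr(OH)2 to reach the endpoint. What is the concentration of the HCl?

0.141 M

n(Sr(OH)2) delivered = 0.02981 x 0.02876 = 0.0008573 mol.
The reaction is 2 HCl + 1 Sr(OH)2, so n(HCl) = 0.0008573 x 2/1 = 0.001715 mol.
[HCl] = 0.001715 mol / 0.01217 L = 0.141 M.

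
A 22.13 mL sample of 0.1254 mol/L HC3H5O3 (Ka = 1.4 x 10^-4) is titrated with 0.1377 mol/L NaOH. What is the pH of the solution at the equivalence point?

n(HC3H5O3) = 0.1254 x 0.02213 = 0.002775 mol; V(NaOH) at equivalence = 0.002775/0.1377 = 0.02015 L.
At equivalence all the acid is converted to C3H5O3-; total volume = 0.02213 + 0.02015 = 0.04228 L, so [C3H5O3-] = 0.002775/0.04228 = 0.06563 M.
Kb = Kw/Ka = 1.0e-14 / 1.4 x 10^-4 = 7.14e-11.
[OH^-] = sqrt(Kb x [C3H5O3-]) = sqrt(7.14e-11 x 0.06563) = 2.17e-6 M.
pOH = 5.66, so pH = 14.00 - 5.66 = 8.34.

8.34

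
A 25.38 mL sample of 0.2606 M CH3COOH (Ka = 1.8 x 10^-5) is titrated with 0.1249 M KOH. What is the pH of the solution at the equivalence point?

n(CH3COOH) = 0.2606 x 0.02538 = 0.006614 mol; V(KOH) at equivalence = 0.006614/0.1249 = 0.05295 L.
At equivalence all the acid is converted to CH3COO-; total volume = 0.02538 + 0.05295 = 0.07833 L, so [CH3COO-] = 0.006614/0.07833 = 0.08443 M.
Kb = Kw/Ka = 1.0e-14 / 1.8 x 10^-5 = 5.56e-10.
[OH^-] = sqrt(Kb x [CH3COO-]) = sqrt(5.56e-10 x 0.08443) = 6.85e-6 M.
pOH = 5.16, so pH = 14.00 - 5.16 = 8.84.

8.84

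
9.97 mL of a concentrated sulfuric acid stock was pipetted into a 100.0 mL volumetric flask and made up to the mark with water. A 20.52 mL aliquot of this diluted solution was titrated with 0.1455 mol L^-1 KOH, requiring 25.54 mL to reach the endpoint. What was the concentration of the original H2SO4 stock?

0.908 M

n(KOH) = 0.1455 x 0.02554 = 0.003716 mol.
n(H2SO4) in the aliquot = 0.003716 x 1/2 = 0.001858 mol.
[diluted H2SO4] = 0.001858 / 0.02052 = 0.09055 M.
Dilution factor = 100.0/9.970 = 10.03, so [stock] = 0.09055 x 10.03 = 0.908 M.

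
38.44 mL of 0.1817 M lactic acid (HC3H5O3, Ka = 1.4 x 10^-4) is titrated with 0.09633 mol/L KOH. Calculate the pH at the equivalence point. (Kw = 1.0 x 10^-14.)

n(HC3H5O3) = 0.1817 x 0.03844 = 0.006985 mol; V(KOH) at equivalence = 0.006985/0.09633 = 0.07251 L.
At equivalence all the acid is converted to C3H5O3-; total volume = 0.03844 + 0.07251 = 0.1109 L, so [C3H5O3-] = 0.006985/0.1109 = 0.06295 M.
Kb = Kw/Ka = 1.0e-14 / 1.4 x 10^-4 = 7.14e-11.
[OH^-] = sqrt(Kb x [C3H5O3-]) = sqrt(7.14e-11 x 0.06295) = 2.12e-6 M.
pOH = 5.67, so pH = 14.00 - 5.67 = 8.33.

8.33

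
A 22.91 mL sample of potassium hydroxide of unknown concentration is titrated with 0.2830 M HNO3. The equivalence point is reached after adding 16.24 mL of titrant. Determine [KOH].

n(HNO3) delivered = 0.2830 x 0.01624 = 0.004596 mol.
For a 1:1 reaction, n(KOH) = 0.004596 mol.
[KOH] = 0.004596 mol / 0.02291 L = 0.201 M.

0.201 M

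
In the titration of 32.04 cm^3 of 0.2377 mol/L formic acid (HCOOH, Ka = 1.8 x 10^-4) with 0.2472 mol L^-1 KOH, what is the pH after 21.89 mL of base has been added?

4.13

Initial n(HCOOH) = 0.2377 x 0.03204 = 0.007616 mol.
n(KOH) added = 0.2472 x 0.02189 = 0.005411 mol, converting that many moles of HCOOH to HCOO-.
Remaining n(HCOOH) = 0.002205 mol; n(HCOO-) = 0.005411 mol.
By Henderson-Hasselbalch, pH = pKa + log([A^-]/[HA]) = 3.74 + log(0.005411/0.002205) = 3.74 + (+0.39) = 4.13.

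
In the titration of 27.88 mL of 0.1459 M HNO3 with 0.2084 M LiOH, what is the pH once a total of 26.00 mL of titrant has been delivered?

12.40

n(acid) = 0.1459 x 0.02788 = 0.004068 mol; n(LiOH) added = 0.2084 x 0.02600 = 0.005418 mol.
Base is in excess by 0.005418 - 0.004068 = 0.001351 mol in a total volume of 0.05388 L.
[OH^-] = 0.001351/0.05388 = 0.02507 M, so pOH = 1.60 and pH = 14.00 - 1.60 = 12.40.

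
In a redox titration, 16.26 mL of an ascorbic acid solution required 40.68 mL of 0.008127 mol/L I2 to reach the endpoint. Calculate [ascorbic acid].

0.0203 M

n(I2) = 0.008127 x 0.04068 = 0.0003306 mol.
From the balanced equation, 1 mol I2 reacts with 1 mol ascorbic acid, so n(ascorbic acid) = 0.0003306 x 1/1 = 0.0003306 mol.
[ascorbic acid] = 0.0003306 / 0.01626 L = 0.0203 M.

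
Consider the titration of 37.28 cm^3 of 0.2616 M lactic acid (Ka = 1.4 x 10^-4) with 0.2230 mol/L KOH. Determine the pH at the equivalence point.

n(HC3H5O3) = 0.2616 x 0.03728 = 0.009752 mol; V(KOH) at equivalence = 0.009752/0.2230 = 0.04373 L.
At equivalence all the acid is converted to C3H5O3-; total volume = 0.03728 + 0.04373 = 0.08101 L, so [C3H5O3-] = 0.009752/0.08101 = 0.1204 M.
Kb = Kw/Ka = 1.0e-14 / 1.4 x 10^-4 = 7.14e-11.
[OH^-] = sqrt(Kb x [C3H5O3-]) = sqrt(7.14e-11 x 0.1204) = 2.93e-6 M.
pOH = 5.53, so pH = 14.00 - 5.53 = 8.47.

8.47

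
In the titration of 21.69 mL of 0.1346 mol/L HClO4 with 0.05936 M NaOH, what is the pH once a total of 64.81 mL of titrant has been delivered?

n(acid) = 0.1346 x 0.02169 = 0.002919 mol; n(NaOH) added = 0.05936 x 0.06481 = 0.003847 mol.
Base is in excess by 0.003847 - 0.002919 = 0.0009276 mol in a total volume of 0.08650 L.
[OH^-] = 0.0009276/0.08650 = 0.01072 M, so pOH = 1.97 and pH = 14.00 - 1.97 = 12.03.

12.03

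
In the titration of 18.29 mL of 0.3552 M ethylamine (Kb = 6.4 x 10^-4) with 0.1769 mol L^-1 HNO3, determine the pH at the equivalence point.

5.87

n(C2H5NH2) = 0.3552 x 0.01829 = 0.006497 mol; V(HNO3) at equivalence = 0.006497/0.1769 = 0.03672 L.
At equivalence the base is fully converted to C2H5NH3+; total volume = 0.05501 L, so [C2H5NH3+] = 0.006497/0.05501 = 0.1181 M.
Ka(C2H5NH3+) = Kw/Kb = 1.0e-14 / 6.4 x 10^-4 = 1.56e-11.
[H^+] = sqrt(Ka x [C2H5NH3+]) = sqrt(1.56e-11 x 0.1181) = 1.36e-6 M.
pH = -log(1.36e-6) = 5.87.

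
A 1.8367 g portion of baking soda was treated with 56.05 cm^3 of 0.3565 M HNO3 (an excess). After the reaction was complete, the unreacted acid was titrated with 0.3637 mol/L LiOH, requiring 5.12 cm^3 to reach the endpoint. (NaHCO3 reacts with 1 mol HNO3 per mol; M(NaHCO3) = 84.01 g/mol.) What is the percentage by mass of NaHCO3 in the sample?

Total n(HNO3) added = 0.3565 x 0.05605 = 0.01998 mol.
n(LiOH) used = 0.3637 x 0.005120 = 0.001862 mol, which equals the excess n(HNO3).
So n(HNO3) consumed by the sample = 0.01998 - 0.001862 = 0.01812 mol.
n(NaHCO3) = 0.01812 / 1 = 0.01812 mol.
mass NaHCO3 = 0.01812 x 84.01 = 1.522 g, so %NaHCO3 = 1.522/1.8367 x 100 = 82.9%.

82.9%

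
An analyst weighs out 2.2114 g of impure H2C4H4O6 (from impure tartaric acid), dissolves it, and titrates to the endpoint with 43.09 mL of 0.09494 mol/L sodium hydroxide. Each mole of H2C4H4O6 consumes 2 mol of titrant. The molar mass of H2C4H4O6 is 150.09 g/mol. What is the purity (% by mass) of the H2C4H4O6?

n(NaOH) = 0.09494 x 0.04309 = 0.004091 mol.
n(H2C4H4O6) = 0.004091 / 2 = 0.002045 mol.
mass of H2C4H4O6 = 0.002045 x 150.09 = 0.3070 g.
% purity = 0.3070 / 2.2114 x 100 = 13.9%.

13.9%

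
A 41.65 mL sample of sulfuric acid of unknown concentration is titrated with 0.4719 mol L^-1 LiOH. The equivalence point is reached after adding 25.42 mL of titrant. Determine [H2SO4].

0.144 M

n(LiOH) delivered = 0.4719 x 0.02542 = 0.01200 mol.
The reaction is 1 H2SO4 + 2 LiOH, so n(H2SO4) = 0.01200 x 1/2 = 0.005998 mol.
[H2SO4] = 0.005998 mol / 0.04165 L = 0.144 M.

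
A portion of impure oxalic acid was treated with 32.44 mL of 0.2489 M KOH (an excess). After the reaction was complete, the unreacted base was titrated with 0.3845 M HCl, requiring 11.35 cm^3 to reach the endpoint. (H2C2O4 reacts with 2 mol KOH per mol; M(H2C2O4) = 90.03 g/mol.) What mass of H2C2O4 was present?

Total n(KOH) added = 0.2489 x 0.03244 = 0.008074 mol.
n(HCl) used = 0.3845 x 0.01135 = 0.004364 mol, which equals the excess n(KOH).
So n(KOH) consumed by the sample = 0.008074 - 0.004364 = 0.003710 mol.
n(H2C2O4) = 0.003710 / 2 = 0.001855 mol.
mass = 0.001855 mol x 90.03 g/mol = 0.167 g.

0.167 g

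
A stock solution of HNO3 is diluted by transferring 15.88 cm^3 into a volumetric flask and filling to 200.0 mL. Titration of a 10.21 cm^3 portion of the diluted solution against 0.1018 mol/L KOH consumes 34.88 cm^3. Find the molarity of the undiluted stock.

4.38 M

n(KOH) = 0.1018 x 0.03488 = 0.003551 mol.
n(HNO3) in the aliquot = 0.003551 mol.
[diluted HNO3] = 0.003551 / 0.01021 = 0.3478 M.
Dilution factor = 200.0/15.88 = 12.59, so [stock] = 0.3478 x 12.59 = 4.38 M.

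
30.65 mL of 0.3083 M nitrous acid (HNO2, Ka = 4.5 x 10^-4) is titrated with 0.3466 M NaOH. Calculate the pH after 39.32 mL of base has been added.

12.78

n(acid) = 0.3083 x 0.03065 = 0.009449 mol; n(NaOH) added = 0.3466 x 0.03932 = 0.01363 mol.
Base is in excess by 0.01363 - 0.009449 = 0.004179 mol in a total volume of 0.06997 L.
[OH^-] = 0.004179/0.06997 = 0.05972 M, so pOH = 1.22 and pH = 14.00 - 1.22 = 12.78.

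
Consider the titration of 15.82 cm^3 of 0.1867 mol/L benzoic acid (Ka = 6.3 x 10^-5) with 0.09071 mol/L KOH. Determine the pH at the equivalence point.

n(C6H5COOH) = 0.1867 x 0.01582 = 0.002954 mol; V(KOH) at equivalence = 0.002954/0.09071 = 0.03256 L.
At equivalence all the acid is converted to C6H5COO-; total volume = 0.01582 + 0.03256 = 0.04838 L, so [C6H5COO-] = 0.002954/0.04838 = 0.06105 M.
Kb = Kw/Ka = 1.0e-14 / 6.3 x 10^-5 = 1.59e-10.
[OH^-] = sqrt(Kb x [C6H5COO-]) = sqrt(1.59e-10 x 0.06105) = 3.11e-6 M.
pOH = 5.51, so pH = 14.00 - 5.51 = 8.49.

8.49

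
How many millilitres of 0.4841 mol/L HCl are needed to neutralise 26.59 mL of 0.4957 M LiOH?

n(LiOH) = 0.4957 mol/L x 0.02659 L = 0.01318 mol.
At equivalence n(HCl) = n(LiOH) = 0.01318 mol.
V(HCl) = 0.01318 / 0.4841 = 0.02723 L = 27.2 mL.

27.2 mL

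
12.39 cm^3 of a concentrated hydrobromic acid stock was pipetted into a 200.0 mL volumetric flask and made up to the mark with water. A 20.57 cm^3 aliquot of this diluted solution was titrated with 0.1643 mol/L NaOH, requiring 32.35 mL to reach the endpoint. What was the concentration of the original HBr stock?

4.17 M

n(NaOH) = 0.1643 x 0.03235 = 0.005315 mol.
n(HBr) in the aliquot = 0.005315 mol.
[diluted HBr] = 0.005315 / 0.02057 = 0.2584 M.
Dilution factor = 200.0/12.39 = 16.14, so [stock] = 0.2584 x 16.14 = 4.17 M.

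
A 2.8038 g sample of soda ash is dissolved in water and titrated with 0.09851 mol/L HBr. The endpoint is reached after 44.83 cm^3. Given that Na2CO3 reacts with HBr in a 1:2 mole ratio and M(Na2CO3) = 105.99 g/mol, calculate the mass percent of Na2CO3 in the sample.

n(HBr) = 0.09851 x 0.04483 = 0.004416 mol.
n(Na2CO3) = 0.004416 / 2 = 0.002208 mol.
mass of Na2CO3 = 0.002208 x 105.99 = 0.2340 g.
% purity = 0.2340 / 2.8038 x 100 = 8.35%.

8.35%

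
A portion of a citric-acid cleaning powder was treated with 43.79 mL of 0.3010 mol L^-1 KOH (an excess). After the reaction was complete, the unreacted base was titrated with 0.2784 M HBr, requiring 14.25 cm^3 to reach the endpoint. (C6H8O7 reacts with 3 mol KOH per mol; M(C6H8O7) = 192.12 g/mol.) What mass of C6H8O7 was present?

Total n(KOH) added = 0.3010 x 0.04379 = 0.01318 mol.
n(HBr) used = 0.2784 x 0.01425 = 0.003967 mol, which equals the excess n(KOH).
So n(KOH) consumed by the sample = 0.01318 - 0.003967 = 0.009214 mol.
n(C6H8O7) = 0.009214 / 3 = 0.003071 mol.
mass = 0.003071 mol x 192.12 g/mol = 0.590 g.

0.590 g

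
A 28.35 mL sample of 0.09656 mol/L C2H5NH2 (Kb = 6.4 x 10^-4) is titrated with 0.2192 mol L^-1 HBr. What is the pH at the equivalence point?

5.99

n(C2H5NH2) = 0.09656 x 0.02835 = 0.002737 mol; V(HBr) at equivalence = 0.002737/0.2192 = 0.01249 L.
At equivalence the base is fully converted to C2H5NH3+; total volume = 0.04084 L, so [C2H5NH3+] = 0.002737/0.04084 = 0.06703 M.
Ka(C2H5NH3+) = Kw/Kb = 1.0e-14 / 6.4 x 10^-4 = 1.56e-11.
[H^+] = sqrt(Ka x [C2H5NH3+]) = sqrt(1.56e-11 x 0.06703) = 1.02e-6 M.
pH = -log(1.02e-6) = 5.99.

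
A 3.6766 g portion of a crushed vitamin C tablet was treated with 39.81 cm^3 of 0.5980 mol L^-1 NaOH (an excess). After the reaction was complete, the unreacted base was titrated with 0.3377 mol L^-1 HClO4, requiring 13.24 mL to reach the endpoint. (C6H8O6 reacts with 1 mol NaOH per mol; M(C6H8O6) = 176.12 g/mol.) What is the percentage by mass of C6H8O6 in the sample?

92.6%

Total n(NaOH) added = 0.5980 x 0.03981 = 0.02381 mol.
n(HClO4) used = 0.3377 x 0.01324 = 0.004471 mol, which equals the excess n(NaOH).
So n(NaOH) consumed by the sample = 0.02381 - 0.004471 = 0.01934 mol.
n(C6H8O6) = 0.01934 / 1 = 0.01934 mol.
mass C6H8O6 = 0.01934 x 176.12 = 3.405 g, so %C6H8O6 = 3.405/3.6766 x 100 = 92.6%.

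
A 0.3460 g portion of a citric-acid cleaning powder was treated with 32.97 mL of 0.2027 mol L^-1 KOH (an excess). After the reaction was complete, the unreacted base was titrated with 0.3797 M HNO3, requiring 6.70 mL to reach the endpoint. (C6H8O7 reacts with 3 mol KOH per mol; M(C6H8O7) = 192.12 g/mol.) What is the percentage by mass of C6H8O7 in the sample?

76.6%

Total n(KOH) added = 0.2027 x 0.03297 = 0.006683 mol.
n(HNO3) used = 0.3797 x 0.006700 = 0.002544 mol, which equals the excess n(KOH).
So n(KOH) consumed by the sample = 0.006683 - 0.002544 = 0.004139 mol.
n(C6H8O7) = 0.004139 / 3 = 0.001380 mol.
mass C6H8O7 = 0.001380 x 192.12 = 0.2651 g, so %C6H8O7 = 0.2651/0.3460 x 100 = 76.6%.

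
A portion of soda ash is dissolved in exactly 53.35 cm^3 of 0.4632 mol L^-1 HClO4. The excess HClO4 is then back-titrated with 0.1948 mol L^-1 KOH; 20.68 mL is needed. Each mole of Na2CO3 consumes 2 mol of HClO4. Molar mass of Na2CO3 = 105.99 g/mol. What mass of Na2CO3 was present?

1.10 g

Total n(HClO4) added = 0.4632 x 0.05335 = 0.02471 mol.
n(KOH) used = 0.1948 x 0.02068 = 0.004028 mol, which equals the excess n(HClO4).
So n(HClO4) consumed by the sample = 0.02471 - 0.004028 = 0.02068 mol.
n(Na2CO3) = 0.02068 / 2 = 0.01034 mol.
mass = 0.01034 mol x 105.99 g/mol = 1.10 g.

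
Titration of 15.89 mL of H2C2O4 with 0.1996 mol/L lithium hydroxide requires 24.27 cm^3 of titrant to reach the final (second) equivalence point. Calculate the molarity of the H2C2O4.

0.152 M

n(LiOH) = 0.1996 x 0.02427 = 0.004844 mol.
At the final (second) equivalence point, 2 mol OH^- react per mol H2C2O4, so n(H2C2O4) = 0.004844 / 2 = 0.002422 mol.
[H2C2O4] = 0.002422 / 0.01589 L = 0.152 M.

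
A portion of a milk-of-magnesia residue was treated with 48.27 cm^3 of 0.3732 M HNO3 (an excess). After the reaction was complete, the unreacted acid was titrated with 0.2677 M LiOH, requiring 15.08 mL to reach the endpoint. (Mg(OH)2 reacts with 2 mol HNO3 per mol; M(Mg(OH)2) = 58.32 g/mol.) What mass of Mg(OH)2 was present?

0.408 g

Total n(HNO3) added = 0.3732 x 0.04827 = 0.01801 mol.
n(LiOH) used = 0.2677 x 0.01508 = 0.004037 mol, which equals the excess n(HNO3).
So n(HNO3) consumed by the sample = 0.01801 - 0.004037 = 0.01398 mol.
n(Mg(OH)2) = 0.01398 / 2 = 0.006989 mol.
mass = 0.006989 mol x 58.32 g/mol = 0.408 g.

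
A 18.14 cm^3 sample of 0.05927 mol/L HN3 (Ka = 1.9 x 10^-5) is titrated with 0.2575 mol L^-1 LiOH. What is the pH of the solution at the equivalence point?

n(HN3) = 0.05927 x 0.01814 = 0.001075 mol; V(LiOH) at equivalence = 0.001075/0.2575 = 0.004175 L.
At equivalence all the acid is converted to N3-; total volume = 0.01814 + 0.004175 = 0.02232 L, so [N3-] = 0.001075/0.02232 = 0.04818 M.
Kb = Kw/Ka = 1.0e-14 / 1.9 x 10^-5 = 5.26e-10.
[OH^-] = sqrt(Kb x [N3-]) = sqrt(5.26e-10 x 0.04818) = 5.04e-6 M.
pOH = 5.30, so pH = 14.00 - 5.30 = 8.70.

8.70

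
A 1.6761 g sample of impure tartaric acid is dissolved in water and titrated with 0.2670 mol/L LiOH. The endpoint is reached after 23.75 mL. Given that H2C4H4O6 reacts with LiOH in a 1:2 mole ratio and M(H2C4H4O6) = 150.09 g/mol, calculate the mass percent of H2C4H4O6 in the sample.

28.4%

n(LiOH) = 0.2670 x 0.02375 = 0.006341 mol.
n(H2C4H4O6) = 0.006341 / 2 = 0.003171 mol.
mass of H2C4H4O6 = 0.003171 x 150.09 = 0.4759 g.
% purity = 0.4759 / 1.6761 x 100 = 28.4%.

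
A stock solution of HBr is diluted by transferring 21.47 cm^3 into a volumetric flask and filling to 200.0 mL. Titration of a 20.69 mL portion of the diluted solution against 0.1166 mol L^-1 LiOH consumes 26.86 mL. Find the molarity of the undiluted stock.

n(LiOH) = 0.1166 x 0.02686 = 0.003132 mol.
n(HBr) in the aliquot = 0.003132 mol.
[diluted HBr] = 0.003132 / 0.02069 = 0.1514 M.
Dilution factor = 200.0/21.47 = 9.315, so [stock] = 0.1514 x 9.315 = 1.41 M.

1.41 M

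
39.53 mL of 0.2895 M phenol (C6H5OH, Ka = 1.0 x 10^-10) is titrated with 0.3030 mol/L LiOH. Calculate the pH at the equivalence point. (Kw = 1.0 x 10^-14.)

n(C6H5OH) = 0.2895 x 0.03953 = 0.01144 mol; V(LiOH) at equivalence = 0.01144/0.3030 = 0.03777 L.
At equivalence all the acid is converted to C6H5O-; total volume = 0.03953 + 0.03777 = 0.07730 L, so [C6H5O-] = 0.01144/0.07730 = 0.1480 M.
Kb = Kw/Ka = 1.0e-14 / 1.0 x 10^-10 = 0.000100.
[OH^-] = sqrt(Kb x [C6H5O-]) = sqrt(0.000100 x 0.1480) = 0.00385 M.
pOH = 2.41, so pH = 14.00 - 2.41 = 11.59.

11.59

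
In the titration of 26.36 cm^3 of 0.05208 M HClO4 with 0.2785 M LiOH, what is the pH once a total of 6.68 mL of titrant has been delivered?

12.17

n(acid) = 0.05208 x 0.02636 = 0.001373 mol; n(LiOH) added = 0.2785 x 0.006680 = 0.001860 mol.
Base is in excess by 0.001860 - 0.001373 = 0.0004876 mol in a total volume of 0.03304 L.
[OH^-] = 0.0004876/0.03304 = 0.01476 M, so pOH = 1.83 and pH = 14.00 - 1.83 = 12.17.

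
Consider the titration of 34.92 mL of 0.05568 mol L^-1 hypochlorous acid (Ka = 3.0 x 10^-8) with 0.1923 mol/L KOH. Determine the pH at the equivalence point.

10.08

n(HClO) = 0.05568 x 0.03492 = 0.001944 mol; V(KOH) at equivalence = 0.001944/0.1923 = 0.01011 L.
At equivalence all the acid is converted to ClO-; total volume = 0.03492 + 0.01011 = 0.04503 L, so [ClO-] = 0.001944/0.04503 = 0.04318 M.
Kb = Kw/Ka = 1.0e-14 / 3.0 x 10^-8 = 3.33e-7.
[OH^-] = sqrt(Kb x [ClO-]) = sqrt(3.33e-7 x 0.04318) = 0.000120 M.
pOH = 3.92, so pH = 14.00 - 3.92 = 10.08.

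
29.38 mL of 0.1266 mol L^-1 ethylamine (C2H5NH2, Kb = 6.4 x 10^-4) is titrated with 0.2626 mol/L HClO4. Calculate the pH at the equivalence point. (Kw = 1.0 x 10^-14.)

5.94

n(C2H5NH2) = 0.1266 x 0.02938 = 0.003720 mol; V(HClO4) at equivalence = 0.003720/0.2626 = 0.01416 L.
At equivalence the base is fully converted to C2H5NH3+; total volume = 0.04354 L, so [C2H5NH3+] = 0.003720/0.04354 = 0.08542 M.
Ka(C2H5NH3+) = Kw/Kb = 1.0e-14 / 6.4 x 10^-4 = 1.56e-11.
[H^+] = sqrt(Ka x [C2H5NH3+]) = sqrt(1.56e-11 x 0.08542) = 1.16e-6 M.
pH = -log(1.16e-6) = 5.94.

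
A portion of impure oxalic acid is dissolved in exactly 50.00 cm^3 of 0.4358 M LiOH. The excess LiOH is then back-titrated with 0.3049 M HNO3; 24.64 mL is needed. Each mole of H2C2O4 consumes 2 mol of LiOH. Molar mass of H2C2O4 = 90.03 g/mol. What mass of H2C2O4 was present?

Total n(LiOH) added = 0.4358 x 0.05000 = 0.02179 mol.
n(HNO3) used = 0.3049 x 0.02464 = 0.007513 mol, which equals the excess n(LiOH).
So n(LiOH) consumed by the sample = 0.02179 - 0.007513 = 0.01428 mol.
n(H2C2O4) = 0.01428 / 2 = 0.007139 mol.
mass = 0.007139 mol x 90.03 g/mol = 0.643 g.

0.643 g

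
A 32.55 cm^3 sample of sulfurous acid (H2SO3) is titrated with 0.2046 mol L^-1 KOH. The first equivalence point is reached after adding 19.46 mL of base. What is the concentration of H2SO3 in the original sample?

0.122 M

n(KOH) = 0.2046 x 0.01946 = 0.003982 mol.
At the first equivalence point, 1 mol OH^- react per mol H2SO3, so n(H2SO3) = 0.003982 / 1 = 0.003982 mol.
[H2SO3] = 0.003982 / 0.03255 L = 0.122 M.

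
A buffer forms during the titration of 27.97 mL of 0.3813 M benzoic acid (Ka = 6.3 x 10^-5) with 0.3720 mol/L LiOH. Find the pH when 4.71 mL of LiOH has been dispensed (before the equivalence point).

3.49

Initial n(C6H5COOH) = 0.3813 x 0.02797 = 0.01066 mol.
n(LiOH) added = 0.3720 x 0.004710 = 0.001752 mol, converting that many moles of C6H5COOH to C6H5COO-.
Remaining n(C6H5COOH) = 0.008913 mol; n(C6H5COO-) = 0.001752 mol.
By Henderson-Hasselbalch, pH = pKa + log([A^-]/[HA]) = 4.20 + log(0.001752/0.008913) = 4.20 + (-0.71) = 3.49.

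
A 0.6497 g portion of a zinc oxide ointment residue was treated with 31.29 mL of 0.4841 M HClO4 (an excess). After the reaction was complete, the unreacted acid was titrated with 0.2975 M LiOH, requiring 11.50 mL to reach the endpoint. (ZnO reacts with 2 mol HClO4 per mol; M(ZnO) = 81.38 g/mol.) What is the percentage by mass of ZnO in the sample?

Total n(HClO4) added = 0.4841 x 0.03129 = 0.01515 mol.
n(LiOH) used = 0.2975 x 0.01150 = 0.003421 mol, which equals the excess n(HClO4).
So n(HClO4) consumed by the sample = 0.01515 - 0.003421 = 0.01173 mol.
n(ZnO) = 0.01173 / 2 = 0.005863 mol.
mass ZnO = 0.005863 x 81.38 = 0.4771 g, so %ZnO = 0.4771/0.6497 x 100 = 73.4%.

73.4%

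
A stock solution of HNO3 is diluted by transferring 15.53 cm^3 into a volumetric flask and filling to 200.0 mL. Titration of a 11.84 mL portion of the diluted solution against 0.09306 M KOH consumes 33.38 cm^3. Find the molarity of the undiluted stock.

n(KOH) = 0.09306 x 0.03338 = 0.003106 mol.
n(HNO3) in the aliquot = 0.003106 mol.
[diluted HNO3] = 0.003106 / 0.01184 = 0.2624 M.
Dilution factor = 200.0/15.53 = 12.88, so [stock] = 0.2624 x 12.88 = 3.38 M.

3.38 M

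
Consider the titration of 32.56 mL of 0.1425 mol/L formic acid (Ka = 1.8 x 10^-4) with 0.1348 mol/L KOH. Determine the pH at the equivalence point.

n(HCOOH) = 0.1425 x 0.03256 = 0.004640 mol; V(KOH) at equivalence = 0.004640/0.1348 = 0.03442 L.
At equivalence all the acid is converted to HCOO-; total volume = 0.03256 + 0.03442 = 0.06698 L, so [HCOO-] = 0.004640/0.06698 = 0.06927 M.
Kb = Kw/Ka = 1.0e-14 / 1.8 x 10^-4 = 5.56e-11.
[OH^-] = sqrt(Kb x [HCOO-]) = sqrt(5.56e-11 x 0.06927) = 1.96e-6 M.
pOH = 5.71, so pH = 14.00 - 5.71 = 8.29.

8.29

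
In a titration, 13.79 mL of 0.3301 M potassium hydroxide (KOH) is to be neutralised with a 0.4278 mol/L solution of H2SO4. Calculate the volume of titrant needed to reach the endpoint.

n(KOH) = 0.3301 mol/L x 0.01379 L = 0.004552 mol.
The neutralisation is 2 KOH : 1 H2SO4, so n(H2SO4) = 0.004552 x 1/2 = 0.002276 mol.
V(H2SO4) = 0.002276 / 0.4278 = 0.005320 L = 5.32 mL.

5.32 mL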